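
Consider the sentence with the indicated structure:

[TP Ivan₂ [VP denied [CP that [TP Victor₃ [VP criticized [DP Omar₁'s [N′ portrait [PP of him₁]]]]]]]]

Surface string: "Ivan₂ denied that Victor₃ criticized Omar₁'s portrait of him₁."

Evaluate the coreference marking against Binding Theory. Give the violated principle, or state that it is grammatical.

Principle B

The two coindexed NPs are *Omar₁* and *him₁*.
*him₁* is a pronoun. Its binding domain is the possessed DP, whose subject is Omar₁.
*Omar₁* c-commands it within that domain and carries the same index.
The pronoun is locally bound → Principle B violation.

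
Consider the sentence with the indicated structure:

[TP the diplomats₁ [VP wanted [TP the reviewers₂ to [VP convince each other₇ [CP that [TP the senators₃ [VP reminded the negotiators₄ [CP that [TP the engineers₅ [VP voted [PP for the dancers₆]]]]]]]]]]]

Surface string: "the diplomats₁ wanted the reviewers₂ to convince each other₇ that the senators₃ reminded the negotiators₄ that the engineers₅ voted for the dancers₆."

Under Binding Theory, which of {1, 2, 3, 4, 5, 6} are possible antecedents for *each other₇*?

{2}

*each other* is an anaphor, so Principle A applies: it must be bound in its binding domain.
Binding domain of *each other₇*: the embedded TP, whose subject is the reviewers₂.
*the diplomats₁* c-commands the anaphor but is outside its binding domain → cannot satisfy Principle A.
*the reviewers₂* c-commands the anaphor within its binding domain → licit binder.
*the senators₃* does not c-command the anaphor → cannot bind it.
*the negotiators₄* does not c-command the anaphor → cannot bind it.
*the engineers₅* does not c-command the anaphor → cannot bind it.
*the dancers₆* does not c-command the anaphor → cannot bind it.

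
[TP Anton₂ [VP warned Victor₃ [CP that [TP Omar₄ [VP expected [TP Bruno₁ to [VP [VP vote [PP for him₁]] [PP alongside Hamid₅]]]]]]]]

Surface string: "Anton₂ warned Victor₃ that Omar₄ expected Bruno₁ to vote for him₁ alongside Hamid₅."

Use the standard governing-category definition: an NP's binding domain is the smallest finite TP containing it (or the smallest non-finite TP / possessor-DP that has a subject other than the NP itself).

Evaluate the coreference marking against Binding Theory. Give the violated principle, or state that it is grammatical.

The two coindexed NPs are *Bruno₁* and *him₁*.
*him₁* is a pronoun. Its binding domain is the embedded TP, whose subject is Bruno₁.
*Bruno₁* c-commands it within that domain and carries the same index.
The pronoun is locally bound → Principle B violation.

Principle B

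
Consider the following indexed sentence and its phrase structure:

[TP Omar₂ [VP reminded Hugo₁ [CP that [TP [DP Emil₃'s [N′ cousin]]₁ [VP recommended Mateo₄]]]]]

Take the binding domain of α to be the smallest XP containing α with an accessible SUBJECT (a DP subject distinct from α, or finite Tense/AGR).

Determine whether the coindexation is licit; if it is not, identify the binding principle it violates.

The two coindexed NPs are *[Emil₃'s cousin]₁* and *Hugo₁*.
*[Emil₃'s cousin]₁* is an R-expression. Principle C requires it to be free everywhere.
*Hugo₁* c-commands it and carries the same index.
The R-expression is bound → Principle C violation.

Principle C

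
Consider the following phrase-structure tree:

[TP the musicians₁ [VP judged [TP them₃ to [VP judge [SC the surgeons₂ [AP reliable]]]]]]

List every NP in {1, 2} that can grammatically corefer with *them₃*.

none

*them* is a pronoun, so Principle B applies: it must be free in its binding domain.
Binding domain of *them₃*: the matrix TP, whose subject is the musicians₁.
*the musicians₁* c-commands the pronoun within its binding domain → coindexation would violate Principle B.
*the surgeons₂*: the pronoun c-commands this R-expression → coindexation would violate Principle C on *the surgeons₂*.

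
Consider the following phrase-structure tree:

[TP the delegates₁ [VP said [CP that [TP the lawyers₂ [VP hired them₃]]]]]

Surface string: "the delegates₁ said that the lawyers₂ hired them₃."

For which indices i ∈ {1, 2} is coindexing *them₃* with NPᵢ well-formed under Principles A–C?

*them* is a pronoun, so Principle B applies: it must be free in its binding domain.
Binding domain of *them₃*: the embedded TP, whose subject is the lawyers₂.
*the delegates₁* c-commands the pronoun but from outside its binding domain, and is not c-commanded by it → coindexation permitted.
*the lawyers₂* c-commands the pronoun within its binding domain → coindexation would violate Principle B.

{1}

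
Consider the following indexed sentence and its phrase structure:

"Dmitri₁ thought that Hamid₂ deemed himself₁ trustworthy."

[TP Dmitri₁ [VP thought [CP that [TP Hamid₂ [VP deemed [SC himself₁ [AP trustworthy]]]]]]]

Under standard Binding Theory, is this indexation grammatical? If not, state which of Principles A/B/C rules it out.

Principle A

The two coindexed NPs are *Dmitri₁* and *himself₁*.
*himself₁* is an anaphor. Principle A requires it to be bound within its binding domain — the embedded TP, whose subject is Hamid₂.
Within that domain it is c-commanded by *Hamid₂*, which does not share its index.
*Dmitri₁* does c-command the anaphor, but from outside its binding domain.
The anaphor is unbound in its domain → Principle A violation.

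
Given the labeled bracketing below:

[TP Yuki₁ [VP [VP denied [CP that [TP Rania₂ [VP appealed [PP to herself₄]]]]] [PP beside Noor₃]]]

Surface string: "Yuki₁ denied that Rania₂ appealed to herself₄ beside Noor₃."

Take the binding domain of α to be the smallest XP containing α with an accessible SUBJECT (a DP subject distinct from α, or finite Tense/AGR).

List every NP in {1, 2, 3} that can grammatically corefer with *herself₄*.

{2}

*herself* is an anaphor, so Principle A applies: it must be bound in its binding domain.
Binding domain of *herself₄*: the embedded TP, whose subject is Rania₂.
*Yuki₁* c-commands the anaphor but is outside its binding domain → cannot satisfy Principle A.
*Rania₂* c-commands the anaphor within its binding domain → licit binder.
*Noor₃* does not c-command the anaphor → cannot bind it.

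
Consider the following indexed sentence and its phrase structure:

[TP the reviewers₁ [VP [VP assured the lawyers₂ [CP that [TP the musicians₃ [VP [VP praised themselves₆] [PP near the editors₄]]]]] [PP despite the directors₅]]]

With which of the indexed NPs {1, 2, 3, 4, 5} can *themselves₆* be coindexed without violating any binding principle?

*themselves* is an anaphor, so Principle A applies: it must be bound in its binding domain.
Binding domain of *themselves₆*: the embedded TP, whose subject is the musicians₃.
*the reviewers₁* c-commands the anaphor but is outside its binding domain → cannot satisfy Principle A.
*the lawyers₂* c-commands the anaphor but is outside its binding domain → cannot satisfy Principle A.
*the musicians₃* c-commands the anaphor within its binding domain → licit binder.
*the editors₄* does not c-command the anaphor → cannot bind it.
*the directors₅* does not c-command the anaphor → cannot bind it.

{3}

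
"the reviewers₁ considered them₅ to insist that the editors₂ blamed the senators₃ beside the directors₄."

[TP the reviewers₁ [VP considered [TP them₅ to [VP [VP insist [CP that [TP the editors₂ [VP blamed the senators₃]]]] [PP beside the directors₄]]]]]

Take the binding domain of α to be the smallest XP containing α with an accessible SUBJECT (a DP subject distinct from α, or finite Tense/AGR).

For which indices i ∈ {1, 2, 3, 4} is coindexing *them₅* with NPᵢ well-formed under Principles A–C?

*them* is a pronoun, so Principle B applies: it must be free in its binding domain.
Binding domain of *them₅*: the matrix TP, whose subject is the reviewers₁.
*the reviewers₁* c-commands the pronoun within its binding domain → coindexation would violate Principle B.
*the editors₂*: the pronoun c-commands this R-expression → coindexation would violate Principle C on *the editors₂*.
*the senators₃*: the pronoun c-commands this R-expression → coindexation would violate Principle C on *the senators₃*.
*the directors₄*: the pronoun c-commands this R-expression → coindexation would violate Principle C on *the directors₄*.

none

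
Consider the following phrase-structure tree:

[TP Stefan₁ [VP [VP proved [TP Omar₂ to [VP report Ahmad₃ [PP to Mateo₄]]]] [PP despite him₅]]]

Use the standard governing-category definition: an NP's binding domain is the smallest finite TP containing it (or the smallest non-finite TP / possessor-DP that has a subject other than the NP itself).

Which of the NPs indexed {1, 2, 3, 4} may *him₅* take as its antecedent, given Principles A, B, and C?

{2, 3, 4}

*him* is a pronoun, so Principle B applies: it must be free in its binding domain.
Binding domain of *him₅*: the matrix TP, whose subject is Stefan₁.
*Stefan₁* c-commands the pronoun within its binding domain → coindexation would violate Principle B.
*Omar₂* and the pronoun do not c-command one another → neither Principle B nor Principle C is at stake; coindexation permitted.
*Ahmad₃* and the pronoun do not c-command one another → neither Principle B nor Principle C is at stake; coindexation permitted.
*Mateo₄* and the pronoun do not c-command one another → neither Principle B nor Principle C is at stake; coindexation permitted.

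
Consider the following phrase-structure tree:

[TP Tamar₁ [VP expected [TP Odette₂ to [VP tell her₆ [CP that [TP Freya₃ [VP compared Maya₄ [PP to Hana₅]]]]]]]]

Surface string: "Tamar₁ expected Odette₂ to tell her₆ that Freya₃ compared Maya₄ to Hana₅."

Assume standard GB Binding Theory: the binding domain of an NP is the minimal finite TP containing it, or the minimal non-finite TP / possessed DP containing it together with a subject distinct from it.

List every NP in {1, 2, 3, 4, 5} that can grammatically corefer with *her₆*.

{1}

*her* is a pronoun, so Principle B applies: it must be free in its binding domain.
Binding domain of *her₆*: the embedded TP, whose subject is Odette₂.
*Tamar₁* c-commands the pronoun but from outside its binding domain, and is not c-commanded by it → coindexation permitted.
*Odette₂* c-commands the pronoun within its binding domain → coindexation would violate Principle B.
*Freya₃*: the pronoun c-commands this R-expression → coindexation would violate Principle C on *Freya₃*.
*Maya₄*: the pronoun c-commands this R-expression → coindexation would violate Principle C on *Maya₄*.
*Hana₅*: the pronoun c-commands this R-expression → coindexation would violate Principle C on *Hana₅*.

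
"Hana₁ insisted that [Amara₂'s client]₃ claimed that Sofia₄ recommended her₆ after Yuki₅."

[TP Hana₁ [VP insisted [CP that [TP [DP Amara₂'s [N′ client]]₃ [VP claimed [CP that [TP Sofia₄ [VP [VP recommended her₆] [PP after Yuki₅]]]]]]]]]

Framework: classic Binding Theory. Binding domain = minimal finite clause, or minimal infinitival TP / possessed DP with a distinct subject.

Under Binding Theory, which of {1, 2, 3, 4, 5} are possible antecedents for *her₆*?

{1, 2, 3, 5}

*her* is a pronoun, so Principle B applies: it must be free in its binding domain.
Binding domain of *her₆*: the embedded TP, whose subject is Sofia₄.
*Hana₁* c-commands the pronoun but from outside its binding domain, and is not c-commanded by it → coindexation permitted.
*Amara₂* and the pronoun do not c-command one another → neither Principle B nor Principle C is at stake; coindexation permitted.
*[Amara₂'s client]₃* c-commands the pronoun but from outside its binding domain, and is not c-commanded by it → coindexation permitted.
*Sofia₄* c-commands the pronoun within its binding domain → coindexation would violate Principle B.
*Yuki₅* and the pronoun do not c-command one another → neither Principle B nor Principle C is at stake; coindexation permitted.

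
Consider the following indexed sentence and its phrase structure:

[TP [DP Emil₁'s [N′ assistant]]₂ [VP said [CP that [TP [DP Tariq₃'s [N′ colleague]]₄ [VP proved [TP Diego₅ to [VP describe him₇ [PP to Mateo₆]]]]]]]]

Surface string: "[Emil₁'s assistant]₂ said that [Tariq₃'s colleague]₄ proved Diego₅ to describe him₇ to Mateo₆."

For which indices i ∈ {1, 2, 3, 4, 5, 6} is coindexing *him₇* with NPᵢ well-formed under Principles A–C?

{1, 2, 3, 4}

*him* is a pronoun, so Principle B applies: it must be free in its binding domain.
Binding domain of *him₇*: the embedded TP, whose subject is Diego₅.
*Emil₁* and the pronoun do not c-command one another → neither Principle B nor Principle C is at stake; coindexation permitted.
*[Emil₁'s assistant]₂* c-commands the pronoun but from outside its binding domain, and is not c-commanded by it → coindexation permitted.
*Tariq₃* and the pronoun do not c-command one another → neither Principle B nor Principle C is at stake; coindexation permitted.
*[Tariq₃'s colleague]₄* c-commands the pronoun but from outside its binding domain, and is not c-commanded by it → coindexation permitted.
*Diego₅* c-commands the pronoun within its binding domain → coindexation would violate Principle B.
*Mateo₆*: the pronoun c-commands this R-expression → coindexation would violate Principle C on *Mateo₆*.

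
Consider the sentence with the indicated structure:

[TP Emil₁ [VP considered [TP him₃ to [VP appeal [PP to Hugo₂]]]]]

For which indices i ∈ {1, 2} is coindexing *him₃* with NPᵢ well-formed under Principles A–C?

none

*him* is a pronoun, so Principle B applies: it must be free in its binding domain.
Binding domain of *him₃*: the matrix TP, whose subject is Emil₁.
*Emil₁* c-commands the pronoun within its binding domain → coindexation would violate Principle B.
*Hugo₂*: the pronoun c-commands this R-expression → coindexation would violate Principle C on *Hugo₂*.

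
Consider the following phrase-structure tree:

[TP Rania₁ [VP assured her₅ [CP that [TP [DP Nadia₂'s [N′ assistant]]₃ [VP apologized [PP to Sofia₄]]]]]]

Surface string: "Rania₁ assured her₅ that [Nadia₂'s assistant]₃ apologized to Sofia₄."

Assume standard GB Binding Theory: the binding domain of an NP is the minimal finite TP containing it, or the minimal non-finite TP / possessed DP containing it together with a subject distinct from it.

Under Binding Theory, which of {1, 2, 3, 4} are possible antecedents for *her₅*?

*her* is a pronoun, so Principle B applies: it must be free in its binding domain.
Binding domain of *her₅*: the matrix TP, whose subject is Rania₁.
*Rania₁* c-commands the pronoun within its binding domain → coindexation would violate Principle B.
*Nadia₂*: the pronoun c-commands this R-expression → coindexation would violate Principle C on *Nadia₂*.
*[Nadia₂'s assistant]₃*: the pronoun c-commands this R-expression → coindexation would violate Principle C on *[Nadia₂'s assistant]₃*.
*Sofia₄*: the pronoun c-commands this R-expression → coindexation would violate Principle C on *Sofia₄*.

none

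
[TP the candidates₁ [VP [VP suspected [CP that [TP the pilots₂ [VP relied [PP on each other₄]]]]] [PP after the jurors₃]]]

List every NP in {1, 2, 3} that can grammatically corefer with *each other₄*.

*each other* is an anaphor, so Principle A applies: it must be bound in its binding domain.
Binding domain of *each other₄*: the embedded TP, whose subject is the pilots₂.
*the candidates₁* c-commands the anaphor but is outside its binding domain → cannot satisfy Principle A.
*the pilots₂* c-commands the anaphor within its binding domain → licit binder.
*the jurors₃* does not c-command the anaphor → cannot bind it.

{2}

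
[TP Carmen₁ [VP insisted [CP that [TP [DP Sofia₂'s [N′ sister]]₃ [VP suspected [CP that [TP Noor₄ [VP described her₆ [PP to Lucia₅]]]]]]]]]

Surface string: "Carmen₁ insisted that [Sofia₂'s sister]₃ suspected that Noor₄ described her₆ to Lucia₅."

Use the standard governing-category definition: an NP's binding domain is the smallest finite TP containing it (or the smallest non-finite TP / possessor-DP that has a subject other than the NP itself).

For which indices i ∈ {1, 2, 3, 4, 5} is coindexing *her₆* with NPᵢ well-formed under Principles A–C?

{1, 2, 3}

*her* is a pronoun, so Principle B applies: it must be free in its binding domain.
Binding domain of *her₆*: the embedded TP, whose subject is Noor₄.
*Carmen₁* c-commands the pronoun but from outside its binding domain, and is not c-commanded by it → coindexation permitted.
*Sofia₂* and the pronoun do not c-command one another → neither Principle B nor Principle C is at stake; coindexation permitted.
*[Sofia₂'s sister]₃* c-commands the pronoun but from outside its binding domain, and is not c-commanded by it → coindexation permitted.
*Noor₄* c-commands the pronoun within its binding domain → coindexation would violate Principle B.
*Lucia₅*: the pronoun c-commands this R-expression → coindexation would violate Principle C on *Lucia₅*.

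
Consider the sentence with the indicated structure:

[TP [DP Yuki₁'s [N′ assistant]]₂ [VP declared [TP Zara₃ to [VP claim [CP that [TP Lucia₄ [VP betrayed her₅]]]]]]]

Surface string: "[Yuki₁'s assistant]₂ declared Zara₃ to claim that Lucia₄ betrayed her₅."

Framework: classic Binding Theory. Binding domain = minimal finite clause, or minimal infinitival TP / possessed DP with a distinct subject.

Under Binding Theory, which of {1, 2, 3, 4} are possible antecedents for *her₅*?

*her* is a pronoun, so Principle B applies: it must be free in its binding domain.
Binding domain of *her₅*: the embedded TP, whose subject is Lucia₄.
*Yuki₁* and the pronoun do not c-command one another → neither Principle B nor Principle C is at stake; coindexation permitted.
*[Yuki₁'s assistant]₂* c-commands the pronoun but from outside its binding domain, and is not c-commanded by it → coindexation permitted.
*Zara₃* c-commands the pronoun but from outside its binding domain, and is not c-commanded by it → coindexation permitted.
*Lucia₄* c-commands the pronoun within its binding domain → coindexation would violate Principle B.

{1, 2, 3}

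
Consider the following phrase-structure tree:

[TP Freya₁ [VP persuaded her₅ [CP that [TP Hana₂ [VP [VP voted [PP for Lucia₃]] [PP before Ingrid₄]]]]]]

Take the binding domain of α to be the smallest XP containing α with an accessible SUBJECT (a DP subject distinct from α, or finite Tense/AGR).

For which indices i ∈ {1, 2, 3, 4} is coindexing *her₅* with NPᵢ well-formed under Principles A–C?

*her* is a pronoun, so Principle B applies: it must be free in its binding domain.
Binding domain of *her₅*: the matrix TP, whose subject is Freya₁.
*Freya₁* c-commands the pronoun within its binding domain → coindexation would violate Principle B.
*Hana₂*: the pronoun c-commands this R-expression → coindexation would violate Principle C on *Hana₂*.
*Lucia₃*: the pronoun c-commands this R-expression → coindexation would violate Principle C on *Lucia₃*.
*Ingrid₄*: the pronoun c-commands this R-expression → coindexation would violate Principle C on *Ingrid₄*.

none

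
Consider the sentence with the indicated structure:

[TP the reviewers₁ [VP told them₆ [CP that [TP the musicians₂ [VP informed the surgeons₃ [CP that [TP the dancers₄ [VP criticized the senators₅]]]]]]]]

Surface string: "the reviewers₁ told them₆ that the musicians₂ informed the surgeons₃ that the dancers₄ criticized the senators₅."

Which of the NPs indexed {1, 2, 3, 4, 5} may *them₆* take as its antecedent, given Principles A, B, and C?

none

*them* is a pronoun, so Principle B applies: it must be free in its binding domain.
Binding domain of *them₆*: the matrix TP, whose subject is the reviewers₁.
*the reviewers₁* c-commands the pronoun within its binding domain → coindexation would violate Principle B.
*the musicians₂*: the pronoun c-commands this R-expression → coindexation would violate Principle C on *the musicians₂*.
*the surgeons₃*: the pronoun c-commands this R-expression → coindexation would violate Principle C on *the surgeons₃*.
*the dancers₄*: the pronoun c-commands this R-expression → coindexation would violate Principle C on *the dancers₄*.
*the senators₅*: the pronoun c-commands this R-expression → coindexation would violate Principle C on *the senators₅*.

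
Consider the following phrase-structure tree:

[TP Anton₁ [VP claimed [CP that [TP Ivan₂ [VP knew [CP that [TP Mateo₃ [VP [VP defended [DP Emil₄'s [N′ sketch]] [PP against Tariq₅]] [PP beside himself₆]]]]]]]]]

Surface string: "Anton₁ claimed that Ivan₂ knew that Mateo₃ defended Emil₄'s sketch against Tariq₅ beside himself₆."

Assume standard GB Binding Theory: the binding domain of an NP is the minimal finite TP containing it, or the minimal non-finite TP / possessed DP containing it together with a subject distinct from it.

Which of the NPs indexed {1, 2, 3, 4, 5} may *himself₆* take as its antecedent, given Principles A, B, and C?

*himself* is an anaphor, so Principle A applies: it must be bound in its binding domain.
Binding domain of *himself₆*: the embedded TP, whose subject is Mateo₃.
*Anton₁* c-commands the anaphor but is outside its binding domain → cannot satisfy Principle A.
*Ivan₂* c-commands the anaphor but is outside its binding domain → cannot satisfy Principle A.
*Mateo₃* c-commands the anaphor within its binding domain → licit binder.
*Emil₄* does not c-command the anaphor → cannot bind it.
*Tariq₅* does not c-command the anaphor → cannot bind it.

{3}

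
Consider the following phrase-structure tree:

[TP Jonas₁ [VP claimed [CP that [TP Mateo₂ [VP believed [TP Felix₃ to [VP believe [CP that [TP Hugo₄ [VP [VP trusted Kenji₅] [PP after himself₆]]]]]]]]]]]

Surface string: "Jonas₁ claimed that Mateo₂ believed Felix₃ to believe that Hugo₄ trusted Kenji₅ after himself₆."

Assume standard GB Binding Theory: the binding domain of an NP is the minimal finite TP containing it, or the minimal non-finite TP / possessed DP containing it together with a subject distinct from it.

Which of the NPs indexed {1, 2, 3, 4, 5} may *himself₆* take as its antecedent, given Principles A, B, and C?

{4}

*himself* is an anaphor, so Principle A applies: it must be bound in its binding domain.
Binding domain of *himself₆*: the embedded TP, whose subject is Hugo₄.
*Jonas₁* c-commands the anaphor but is outside its binding domain → cannot satisfy Principle A.
*Mateo₂* c-commands the anaphor but is outside its binding domain → cannot satisfy Principle A.
*Felix₃* c-commands the anaphor but is outside its binding domain → cannot satisfy Principle A.
*Hugo₄* c-commands the anaphor within its binding domain → licit binder.
*Kenji₅* does not c-command the anaphor → cannot bind it.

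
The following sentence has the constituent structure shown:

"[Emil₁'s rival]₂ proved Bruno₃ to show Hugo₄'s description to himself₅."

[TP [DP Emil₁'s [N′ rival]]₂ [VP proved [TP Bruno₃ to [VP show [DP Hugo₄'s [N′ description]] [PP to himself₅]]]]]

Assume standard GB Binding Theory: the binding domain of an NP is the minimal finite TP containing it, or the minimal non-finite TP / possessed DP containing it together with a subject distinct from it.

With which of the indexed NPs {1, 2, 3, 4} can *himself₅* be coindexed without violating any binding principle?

{3}

*himself* is an anaphor, so Principle A applies: it must be bound in its binding domain.
Binding domain of *himself₅*: the embedded TP, whose subject is Bruno₃.
*Emil₁* does not c-command the anaphor → cannot bind it.
*[Emil₁'s rival]₂* c-commands the anaphor but is outside its binding domain → cannot satisfy Principle A.
*Bruno₃* c-commands the anaphor within its binding domain → licit binder.
*Hugo₄* does not c-command the anaphor → cannot bind it.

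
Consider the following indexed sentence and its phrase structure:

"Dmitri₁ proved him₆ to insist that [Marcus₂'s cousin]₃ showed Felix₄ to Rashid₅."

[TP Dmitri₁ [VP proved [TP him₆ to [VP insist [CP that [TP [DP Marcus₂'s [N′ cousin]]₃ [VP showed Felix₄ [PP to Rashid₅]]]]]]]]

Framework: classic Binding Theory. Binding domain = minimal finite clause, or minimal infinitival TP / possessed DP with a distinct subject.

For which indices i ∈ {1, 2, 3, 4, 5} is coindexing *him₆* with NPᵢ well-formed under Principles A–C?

none

*him* is a pronoun, so Principle B applies: it must be free in its binding domain.
Binding domain of *him₆*: the matrix TP, whose subject is Dmitri₁.
*Dmitri₁* c-commands the pronoun within its binding domain → coindexation would violate Principle B.
*Marcus₂*: the pronoun c-commands this R-expression → coindexation would violate Principle C on *Marcus₂*.
*[Marcus₂'s cousin]₃*: the pronoun c-commands this R-expression → coindexation would violate Principle C on *[Marcus₂'s cousin]₃*.
*Felix₄*: the pronoun c-commands this R-expression → coindexation would violate Principle C on *Felix₄*.
*Rashid₅*: the pronoun c-commands this R-expression → coindexation would violate Principle C on *Rashid₅*.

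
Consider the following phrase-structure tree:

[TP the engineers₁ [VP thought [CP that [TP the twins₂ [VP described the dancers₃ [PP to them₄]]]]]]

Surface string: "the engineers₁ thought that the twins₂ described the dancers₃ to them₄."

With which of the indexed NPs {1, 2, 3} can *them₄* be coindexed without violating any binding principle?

{1}

*them* is a pronoun, so Principle B applies: it must be free in its binding domain.
Binding domain of *them₄*: the embedded TP, whose subject is the twins₂.
*the engineers₁* c-commands the pronoun but from outside its binding domain, and is not c-commanded by it → coindexation permitted.
*the twins₂* c-commands the pronoun within its binding domain → coindexation would violate Principle B.
*the dancers₃* c-commands the pronoun within its binding domain → coindexation would violate Principle B.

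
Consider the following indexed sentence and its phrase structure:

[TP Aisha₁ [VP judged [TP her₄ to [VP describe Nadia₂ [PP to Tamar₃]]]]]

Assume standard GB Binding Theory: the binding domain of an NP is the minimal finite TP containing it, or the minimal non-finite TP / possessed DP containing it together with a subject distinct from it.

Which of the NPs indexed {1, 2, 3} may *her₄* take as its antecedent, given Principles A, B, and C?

*her* is a pronoun, so Principle B applies: it must be free in its binding domain.
Binding domain of *her₄*: the matrix TP, whose subject is Aisha₁.
*Aisha₁* c-commands the pronoun within its binding domain → coindexation would violate Principle B.
*Nadia₂*: the pronoun c-commands this R-expression → coindexation would violate Principle C on *Nadia₂*.
*Tamar₃*: the pronoun c-commands this R-expression → coindexation would violate Principle C on *Tamar₃*.

none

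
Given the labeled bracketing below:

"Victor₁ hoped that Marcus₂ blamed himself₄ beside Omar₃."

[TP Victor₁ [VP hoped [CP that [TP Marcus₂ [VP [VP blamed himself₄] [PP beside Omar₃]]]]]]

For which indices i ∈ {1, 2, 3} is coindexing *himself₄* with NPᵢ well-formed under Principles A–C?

{2}

*himself* is an anaphor, so Principle A applies: it must be bound in its binding domain.
Binding domain of *himself₄*: the embedded TP, whose subject is Marcus₂.
*Victor₁* c-commands the anaphor but is outside its binding domain → cannot satisfy Principle A.
*Marcus₂* c-commands the anaphor within its binding domain → licit binder.
*Omar₃* does not c-command the anaphor → cannot bind it.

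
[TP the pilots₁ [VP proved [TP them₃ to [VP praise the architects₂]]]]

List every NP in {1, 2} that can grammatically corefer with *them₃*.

none

*them* is a pronoun, so Principle B applies: it must be free in its binding domain.
Binding domain of *them₃*: the matrix TP, whose subject is the pilots₁.
*the pilots₁* c-commands the pronoun within its binding domain → coindexation would violate Principle B.
*the architects₂*: the pronoun c-commands this R-expression → coindexation would violate Principle C on *the architects₂*.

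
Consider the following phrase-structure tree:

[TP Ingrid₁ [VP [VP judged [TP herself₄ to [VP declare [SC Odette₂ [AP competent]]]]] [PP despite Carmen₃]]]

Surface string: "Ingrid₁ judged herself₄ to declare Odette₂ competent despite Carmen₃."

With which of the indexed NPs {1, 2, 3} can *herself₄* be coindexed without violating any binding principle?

*herself* is an anaphor, so Principle A applies: it must be bound in its binding domain.
Binding domain of *herself₄*: the matrix TP, whose subject is Ingrid₁.
*Ingrid₁* c-commands the anaphor within its binding domain → licit binder.
*Odette₂* does not c-command the anaphor → cannot bind it.
*Carmen₃* does not c-command the anaphor → cannot bind it.

{1}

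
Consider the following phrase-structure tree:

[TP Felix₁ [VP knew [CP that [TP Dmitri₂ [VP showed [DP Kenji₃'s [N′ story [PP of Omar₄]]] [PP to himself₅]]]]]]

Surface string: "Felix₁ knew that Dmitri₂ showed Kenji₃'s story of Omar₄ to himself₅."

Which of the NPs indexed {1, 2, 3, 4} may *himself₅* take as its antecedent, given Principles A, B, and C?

{2}

*himself* is an anaphor, so Principle A applies: it must be bound in its binding domain.
Binding domain of *himself₅*: the embedded TP, whose subject is Dmitri₂.
*Felix₁* c-commands the anaphor but is outside its binding domain → cannot satisfy Principle A.
*Dmitri₂* c-commands the anaphor within its binding domain → licit binder.
*Kenji₃* does not c-command the anaphor → cannot bind it.
*Omar₄* does not c-command the anaphor → cannot bind it.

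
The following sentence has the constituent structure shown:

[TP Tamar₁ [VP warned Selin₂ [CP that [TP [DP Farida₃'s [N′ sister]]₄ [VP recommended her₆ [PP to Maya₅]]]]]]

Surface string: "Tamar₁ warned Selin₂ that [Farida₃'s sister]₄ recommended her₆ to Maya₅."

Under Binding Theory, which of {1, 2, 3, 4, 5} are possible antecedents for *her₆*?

{1, 2, 3}

*her* is a pronoun, so Principle B applies: it must be free in its binding domain.
Binding domain of *her₆*: the embedded TP, whose subject is [Farida₃'s sister]₄.
*Tamar₁* c-commands the pronoun but from outside its binding domain, and is not c-commanded by it → coindexation permitted.
*Selin₂* c-commands the pronoun but from outside its binding domain, and is not c-commanded by it → coindexation permitted.
*Farida₃* and the pronoun do not c-command one another → neither Principle B nor Principle C is at stake; coindexation permitted.
*[Farida₃'s sister]₄* c-commands the pronoun within its binding domain → coindexation would violate Principle B.
*Maya₅*: the pronoun c-commands this R-expression → coindexation would violate Principle C on *Maya₅*.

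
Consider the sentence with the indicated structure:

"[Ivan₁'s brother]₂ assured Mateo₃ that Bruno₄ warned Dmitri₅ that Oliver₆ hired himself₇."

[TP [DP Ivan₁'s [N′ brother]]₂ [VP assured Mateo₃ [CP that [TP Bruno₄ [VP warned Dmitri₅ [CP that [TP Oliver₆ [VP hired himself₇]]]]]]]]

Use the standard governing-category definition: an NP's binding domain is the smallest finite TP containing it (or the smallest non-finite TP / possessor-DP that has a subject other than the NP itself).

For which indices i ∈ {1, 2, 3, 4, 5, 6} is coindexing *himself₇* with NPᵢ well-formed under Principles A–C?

*himself* is an anaphor, so Principle A applies: it must be bound in its binding domain.
Binding domain of *himself₇*: the embedded TP, whose subject is Oliver₆.
*Ivan₁* does not c-command the anaphor → cannot bind it.
*[Ivan₁'s brother]₂* c-commands the anaphor but is outside its binding domain → cannot satisfy Principle A.
*Mateo₃* c-commands the anaphor but is outside its binding domain → cannot satisfy Principle A.
*Bruno₄* c-commands the anaphor but is outside its binding domain → cannot satisfy Principle A.
*Dmitri₅* c-commands the anaphor but is outside its binding domain → cannot satisfy Principle A.
*Oliver₆* c-commands the anaphor within its binding domain → licit binder.

{6}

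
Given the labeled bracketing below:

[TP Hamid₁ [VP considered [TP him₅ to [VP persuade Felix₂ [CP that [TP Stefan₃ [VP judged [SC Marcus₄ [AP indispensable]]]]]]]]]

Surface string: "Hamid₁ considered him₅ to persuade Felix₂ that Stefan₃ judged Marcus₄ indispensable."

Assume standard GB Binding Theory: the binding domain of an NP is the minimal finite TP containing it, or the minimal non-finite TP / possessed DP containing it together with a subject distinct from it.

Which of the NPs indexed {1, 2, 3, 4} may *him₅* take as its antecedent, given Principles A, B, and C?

*him* is a pronoun, so Principle B applies: it must be free in its binding domain.
Binding domain of *him₅*: the matrix TP, whose subject is Hamid₁.
*Hamid₁* c-commands the pronoun within its binding domain → coindexation would violate Principle B.
*Felix₂*: the pronoun c-commands this R-expression → coindexation would violate Principle C on *Felix₂*.
*Stefan₃*: the pronoun c-commands this R-expression → coindexation would violate Principle C on *Stefan₃*.
*Marcus₄*: the pronoun c-commands this R-expression → coindexation would violate Principle C on *Marcus₄*.

none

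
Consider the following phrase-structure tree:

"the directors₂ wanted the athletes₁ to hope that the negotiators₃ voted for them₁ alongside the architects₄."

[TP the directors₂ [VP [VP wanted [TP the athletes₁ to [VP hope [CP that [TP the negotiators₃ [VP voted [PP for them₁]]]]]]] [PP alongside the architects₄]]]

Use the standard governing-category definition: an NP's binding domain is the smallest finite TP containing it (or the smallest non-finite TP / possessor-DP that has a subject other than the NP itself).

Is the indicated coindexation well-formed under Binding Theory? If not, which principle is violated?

grammatical

The two coindexed NPs are *the athletes₁* and *them₁*.
*them₁* is a pronoun; its binding domain is the embedded TP, whose subject is the negotiators₃. Within that domain it is c-commanded only by *the negotiators₃*, which carries a different index — the pronoun is free locally, so Principle B holds.
*the athletes₁* is an R-expression; *them₁* does not c-command it, and no other NP shares its index, so Principle C is satisfied.
All principles are respected.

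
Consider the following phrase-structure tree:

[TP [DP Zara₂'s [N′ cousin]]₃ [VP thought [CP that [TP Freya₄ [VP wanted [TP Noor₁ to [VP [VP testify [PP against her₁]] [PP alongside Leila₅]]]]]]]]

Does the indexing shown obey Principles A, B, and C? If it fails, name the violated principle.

Principle B

The two coindexed NPs are *Noor₁* and *her₁*.
*her₁* is a pronoun. Its binding domain is the embedded TP, whose subject is Noor₁.
*Noor₁* c-commands it within that domain and carries the same index.
The pronoun is locally bound → Principle B violation.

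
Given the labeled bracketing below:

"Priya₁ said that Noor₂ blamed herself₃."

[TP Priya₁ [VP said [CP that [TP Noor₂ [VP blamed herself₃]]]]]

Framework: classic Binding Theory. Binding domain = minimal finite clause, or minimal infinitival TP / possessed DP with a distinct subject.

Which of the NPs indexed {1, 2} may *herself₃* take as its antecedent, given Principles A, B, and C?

{2}

*herself* is an anaphor, so Principle A applies: it must be bound in its binding domain.
Binding domain of *herself₃*: the embedded TP, whose subject is Noor₂.
*Priya₁* c-commands the anaphor but is outside its binding domain → cannot satisfy Principle A.
*Noor₂* c-commands the anaphor within its binding domain → licit binder.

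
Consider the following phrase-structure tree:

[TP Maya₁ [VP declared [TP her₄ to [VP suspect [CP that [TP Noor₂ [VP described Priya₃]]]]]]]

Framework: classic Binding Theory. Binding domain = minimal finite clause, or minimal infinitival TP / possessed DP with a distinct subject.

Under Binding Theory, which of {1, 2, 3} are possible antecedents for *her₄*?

none

*her* is a pronoun, so Principle B applies: it must be free in its binding domain.
Binding domain of *her₄*: the matrix TP, whose subject is Maya₁.
*Maya₁* c-commands the pronoun within its binding domain → coindexation would violate Principle B.
*Noor₂*: the pronoun c-commands this R-expression → coindexation would violate Principle C on *Noor₂*.
*Priya₃*: the pronoun c-commands this R-expression → coindexation would violate Principle C on *Priya₃*.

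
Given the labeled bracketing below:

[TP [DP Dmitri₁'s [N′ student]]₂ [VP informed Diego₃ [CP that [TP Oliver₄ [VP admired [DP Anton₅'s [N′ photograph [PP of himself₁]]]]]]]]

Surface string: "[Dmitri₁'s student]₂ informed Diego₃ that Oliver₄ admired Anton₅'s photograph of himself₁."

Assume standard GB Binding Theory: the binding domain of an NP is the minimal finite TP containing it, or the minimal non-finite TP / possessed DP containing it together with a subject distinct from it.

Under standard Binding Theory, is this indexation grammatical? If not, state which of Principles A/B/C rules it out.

Principle A

The two coindexed NPs are *Dmitri₁* and *himself₁*.
*himself₁* is an anaphor. Principle A requires it to be bound within its binding domain — the possessed DP, whose subject is Anton₅.
Within that domain it is c-commanded by *Anton₅*, which does not share its index.
*Dmitri₁* does not c-command the anaphor at all.
The anaphor is unbound in its domain → Principle A violation.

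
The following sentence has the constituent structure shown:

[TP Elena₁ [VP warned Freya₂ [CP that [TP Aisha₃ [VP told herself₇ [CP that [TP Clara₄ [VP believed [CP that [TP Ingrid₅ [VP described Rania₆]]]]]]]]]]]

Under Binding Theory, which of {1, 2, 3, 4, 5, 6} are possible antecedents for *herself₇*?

*herself* is an anaphor, so Principle A applies: it must be bound in its binding domain.
Binding domain of *herself₇*: the embedded TP, whose subject is Aisha₃.
*Elena₁* c-commands the anaphor but is outside its binding domain → cannot satisfy Principle A.
*Freya₂* c-commands the anaphor but is outside its binding domain → cannot satisfy Principle A.
*Aisha₃* c-commands the anaphor within its binding domain → licit binder.
*Clara₄* does not c-command the anaphor → cannot bind it.
*Ingrid₅* does not c-command the anaphor → cannot bind it.
*Rania₆* does not c-command the anaphor → cannot bind it.

{3}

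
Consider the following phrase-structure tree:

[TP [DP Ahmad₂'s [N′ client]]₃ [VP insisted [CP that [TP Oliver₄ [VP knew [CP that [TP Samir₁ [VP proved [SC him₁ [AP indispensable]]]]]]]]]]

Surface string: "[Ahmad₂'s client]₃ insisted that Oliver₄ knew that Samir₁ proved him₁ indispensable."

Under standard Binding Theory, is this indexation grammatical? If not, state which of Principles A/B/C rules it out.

The two coindexed NPs are *Samir₁* and *him₁*.
*him₁* is a pronoun. Its binding domain is the embedded TP, whose subject is Samir₁.
*Samir₁* c-commands it within that domain and carries the same index.
The pronoun is locally bound → Principle B violation.

Principle B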